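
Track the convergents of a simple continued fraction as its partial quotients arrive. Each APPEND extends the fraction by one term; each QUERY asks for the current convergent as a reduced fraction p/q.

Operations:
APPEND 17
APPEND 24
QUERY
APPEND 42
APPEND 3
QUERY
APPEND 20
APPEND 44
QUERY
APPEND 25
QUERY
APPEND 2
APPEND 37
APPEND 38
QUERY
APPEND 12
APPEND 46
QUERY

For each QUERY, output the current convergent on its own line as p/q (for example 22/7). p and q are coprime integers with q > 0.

409/24
51994/3051
46563294/2732327
1165139425/68370204
3388492194758/198836205897
1877935165443812/110196949485395

APPEND 17: p_0 = 17·1 + 0 = 17, q_0 = 17·0 + 1 = 1 → 17/1
APPEND 24: p_1 = 24·17 + 1 = 409, q_1 = 24·1 + 0 = 24 → 409/24
APPEND 42: p_2 = 42·409 + 17 = 17195, q_2 = 42·24 + 1 = 1009 → 17195/1009
APPEND 3: p_3 = 3·17195 + 409 = 51994, q_3 = 3·1009 + 24 = 3051 → 51994/3051
APPEND 20: p_4 = 20·51994 + 17195 = 1057075, q_4 = 20·3051 + 1009 = 62029 → 1057075/62029
APPEND 44: p_5 = 44·1057075 + 51994 = 46563294, q_5 = 44·62029 + 3051 = 2732327 → 46563294/2732327
APPEND 25: p_6 = 25·46563294 + 1057075 = 1165139425, q_6 = 25·2732327 + 62029 = 68370204 → 1165139425/68370204
APPEND 2: p_7 = 2·1165139425 + 46563294 = 2376842144, q_7 = 2·68370204 + 2732327 = 139472735 → 2376842144/139472735
APPEND 37: p_8 = 37·2376842144 + 1165139425 = 89108298753, q_8 = 37·139472735 + 68370204 = 5228861399 → 89108298753/5228861399
APPEND 38: p_9 = 38·89108298753 + 2376842144 = 3388492194758, q_9 = 38·5228861399 + 139472735 = 198836205897 → 3388492194758/198836205897
APPEND 12: p_10 = 12·3388492194758 + 89108298753 = 40751014635849, q_10 = 12·198836205897 + 5228861399 = 2391263332163 → 40751014635849/2391263332163
APPEND 46: p_11 = 46·40751014635849 + 3388492194758 = 1877935165443812, q_11 = 46·2391263332163 + 198836205897 = 110196949485395 → 1877935165443812/110196949485395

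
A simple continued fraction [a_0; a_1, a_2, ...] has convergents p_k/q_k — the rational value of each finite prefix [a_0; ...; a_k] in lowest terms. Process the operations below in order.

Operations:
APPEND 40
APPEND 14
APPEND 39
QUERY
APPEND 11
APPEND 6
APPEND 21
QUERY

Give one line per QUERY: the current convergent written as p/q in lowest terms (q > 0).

APPEND 40: p_0 = 40·1 + 0 = 40, q_0 = 40·0 + 1 = 1 → 40/1
APPEND 14: p_1 = 14·40 + 1 = 561, q_1 = 14·1 + 0 = 14 → 561/14
APPEND 39: p_2 = 39·561 + 40 = 21919, q_2 = 39·14 + 1 = 547 → 21919/547
APPEND 11: p_3 = 11·21919 + 561 = 241670, q_3 = 11·547 + 14 = 6031 → 241670/6031
APPEND 6: p_4 = 6·241670 + 21919 = 1471939, q_4 = 6·6031 + 547 = 36733 → 1471939/36733
APPEND 21: p_5 = 21·1471939 + 241670 = 31152389, q_5 = 21·36733 + 6031 = 777424 → 31152389/777424

21919/547
31152389/777424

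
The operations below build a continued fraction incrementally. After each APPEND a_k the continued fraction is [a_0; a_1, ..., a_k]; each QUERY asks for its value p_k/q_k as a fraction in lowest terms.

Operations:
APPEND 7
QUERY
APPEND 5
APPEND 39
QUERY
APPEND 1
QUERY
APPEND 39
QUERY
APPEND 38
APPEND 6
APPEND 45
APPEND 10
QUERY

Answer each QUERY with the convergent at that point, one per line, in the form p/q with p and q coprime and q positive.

APPEND 7: p_0 = 7·1 + 0 = 7, q_0 = 7·0 + 1 = 1 → 7/1
APPEND 5: p_1 = 5·7 + 1 = 36, q_1 = 5·1 + 0 = 5 → 36/5
APPEND 39: p_2 = 39·36 + 7 = 1411, q_2 = 39·5 + 1 = 196 → 1411/196
APPEND 1: p_3 = 1·1411 + 36 = 1447, q_3 = 1·196 + 5 = 201 → 1447/201
APPEND 39: p_4 = 39·1447 + 1411 = 57844, q_4 = 39·201 + 196 = 8035 → 57844/8035
APPEND 38: p_5 = 38·57844 + 1447 = 2199519, q_5 = 38·8035 + 201 = 305531 → 2199519/305531
APPEND 6: p_6 = 6·2199519 + 57844 = 13254958, q_6 = 6·305531 + 8035 = 1841221 → 13254958/1841221
APPEND 45: p_7 = 45·13254958 + 2199519 = 598672629, q_7 = 45·1841221 + 305531 = 83160476 → 598672629/83160476
APPEND 10: p_8 = 10·598672629 + 13254958 = 5999981248, q_8 = 10·83160476 + 1841221 = 833445981 → 5999981248/833445981

7/1
1411/196
1447/201
57844/8035
5999981248/833445981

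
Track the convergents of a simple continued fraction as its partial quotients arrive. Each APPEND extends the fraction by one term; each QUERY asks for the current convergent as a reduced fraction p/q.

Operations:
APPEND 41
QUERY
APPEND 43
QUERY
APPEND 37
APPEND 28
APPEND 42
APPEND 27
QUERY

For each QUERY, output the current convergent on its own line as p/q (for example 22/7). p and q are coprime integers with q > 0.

41/1
1764/43
2079285503/50685549

APPEND 41: p_0 = 41·1 + 0 = 41, q_0 = 41·0 + 1 = 1 → 41/1
APPEND 43: p_1 = 43·41 + 1 = 1764, q_1 = 43·1 + 0 = 43 → 1764/43
APPEND 37: p_2 = 37·1764 + 41 = 65309, q_2 = 37·43 + 1 = 1592 → 65309/1592
APPEND 28: p_3 = 28·65309 + 1764 = 1830416, q_3 = 28·1592 + 43 = 44619 → 1830416/44619
APPEND 42: p_4 = 42·1830416 + 65309 = 76942781, q_4 = 42·44619 + 1592 = 1875590 → 76942781/1875590
APPEND 27: p_5 = 27·76942781 + 1830416 = 2079285503, q_5 = 27·1875590 + 44619 = 50685549 → 2079285503/50685549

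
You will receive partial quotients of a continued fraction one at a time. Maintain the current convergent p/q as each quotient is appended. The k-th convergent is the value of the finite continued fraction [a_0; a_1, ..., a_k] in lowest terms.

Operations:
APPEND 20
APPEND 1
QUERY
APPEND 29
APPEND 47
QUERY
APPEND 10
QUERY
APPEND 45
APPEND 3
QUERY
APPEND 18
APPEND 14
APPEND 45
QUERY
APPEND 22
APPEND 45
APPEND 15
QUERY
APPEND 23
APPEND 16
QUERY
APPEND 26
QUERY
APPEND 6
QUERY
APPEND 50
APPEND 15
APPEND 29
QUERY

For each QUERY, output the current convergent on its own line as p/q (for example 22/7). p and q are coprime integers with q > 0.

21/1
29584/1411
296469/14140
40408536/1927273
469215440767/22379089660
6992247797994033/333493160711968
2587586813084062609/123414176648541712
67438544300516007120/3216461135580073871
407218852616180105329/19422180990128984938
8918583539073620498331061/425369165888638524419358

APPEND 20: p_0 = 20·1 + 0 = 20, q_0 = 20·0 + 1 = 1 → 20/1
APPEND 1: p_1 = 1·20 + 1 = 21, q_1 = 1·1 + 0 = 1 → 21/1
APPEND 29: p_2 = 29·21 + 20 = 629, q_2 = 29·1 + 1 = 30 → 629/30
APPEND 47: p_3 = 47·629 + 21 = 29584, q_3 = 47·30 + 1 = 1411 → 29584/1411
APPEND 10: p_4 = 10·29584 + 629 = 296469, q_4 = 10·1411 + 30 = 14140 → 296469/14140
APPEND 45: p_5 = 45·296469 + 29584 = 13370689, q_5 = 45·14140 + 1411 = 637711 → 13370689/637711
APPEND 3: p_6 = 3·13370689 + 296469 = 40408536, q_6 = 3·637711 + 14140 = 1927273 → 40408536/1927273
APPEND 18: p_7 = 18·40408536 + 13370689 = 740724337, q_7 = 18·1927273 + 637711 = 35328625 → 740724337/35328625
APPEND 14: p_8 = 14·740724337 + 40408536 = 10410549254, q_8 = 14·35328625 + 1927273 = 496528023 → 10410549254/496528023
APPEND 45: p_9 = 45·10410549254 + 740724337 = 469215440767, q_9 = 45·496528023 + 35328625 = 22379089660 → 469215440767/22379089660
APPEND 22: p_10 = 22·469215440767 + 10410549254 = 10333150246128, q_10 = 22·22379089660 + 496528023 = 492836500543 → 10333150246128/492836500543
APPEND 45: p_11 = 45·10333150246128 + 469215440767 = 465460976516527, q_11 = 45·492836500543 + 22379089660 = 22200021614095 → 465460976516527/22200021614095
APPEND 15: p_12 = 15·465460976516527 + 10333150246128 = 6992247797994033, q_12 = 15·22200021614095 + 492836500543 = 333493160711968 → 6992247797994033/333493160711968
APPEND 23: p_13 = 23·6992247797994033 + 465460976516527 = 161287160330379286, q_13 = 23·333493160711968 + 22200021614095 = 7692542717989359 → 161287160330379286/7692542717989359
APPEND 16: p_14 = 16·161287160330379286 + 6992247797994033 = 2587586813084062609, q_14 = 16·7692542717989359 + 333493160711968 = 123414176648541712 → 2587586813084062609/123414176648541712
APPEND 26: p_15 = 26·2587586813084062609 + 161287160330379286 = 67438544300516007120, q_15 = 26·123414176648541712 + 7692542717989359 = 3216461135580073871 → 67438544300516007120/3216461135580073871
APPEND 6: p_16 = 6·67438544300516007120 + 2587586813084062609 = 407218852616180105329, q_16 = 6·3216461135580073871 + 123414176648541712 = 19422180990128984938 → 407218852616180105329/19422180990128984938
APPEND 50: p_17 = 50·407218852616180105329 + 67438544300516007120 = 20428381175109521273570, q_17 = 50·19422180990128984938 + 3216461135580073871 = 974325510642029320771 → 20428381175109521273570/974325510642029320771
APPEND 15: p_18 = 15·20428381175109521273570 + 407218852616180105329 = 306832936479258999208879, q_18 = 15·974325510642029320771 + 19422180990128984938 = 14634304840620568796503 → 306832936479258999208879/14634304840620568796503
APPEND 29: p_19 = 29·306832936479258999208879 + 20428381175109521273570 = 8918583539073620498331061, q_19 = 29·14634304840620568796503 + 974325510642029320771 = 425369165888638524419358 → 8918583539073620498331061/425369165888638524419358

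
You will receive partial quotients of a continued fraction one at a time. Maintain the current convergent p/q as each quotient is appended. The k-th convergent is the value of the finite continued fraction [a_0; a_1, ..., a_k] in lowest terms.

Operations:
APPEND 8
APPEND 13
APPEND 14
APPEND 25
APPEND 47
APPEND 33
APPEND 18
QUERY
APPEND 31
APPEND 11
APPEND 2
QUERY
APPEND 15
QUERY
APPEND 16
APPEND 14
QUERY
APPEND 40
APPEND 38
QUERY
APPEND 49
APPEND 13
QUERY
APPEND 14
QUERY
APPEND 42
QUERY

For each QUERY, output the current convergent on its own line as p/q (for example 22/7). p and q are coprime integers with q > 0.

1037789475/128494889
743343311707/92037757780
11505706815529/1424590011503
2599190839857923/321821281197095
3960392984213587381/490359816862570959
2528084706015475551261/313017207735756005006
35587349292911370176414/4406281435063575872703
1497196755008293022960649/185376837480405942658532

APPEND 8: p_0 = 8·1 + 0 = 8, q_0 = 8·0 + 1 = 1 → 8/1
APPEND 13: p_1 = 13·8 + 1 = 105, q_1 = 13·1 + 0 = 13 → 105/13
APPEND 14: p_2 = 14·105 + 8 = 1478, q_2 = 14·13 + 1 = 183 → 1478/183
APPEND 25: p_3 = 25·1478 + 105 = 37055, q_3 = 25·183 + 13 = 4588 → 37055/4588
APPEND 47: p_4 = 47·37055 + 1478 = 1743063, q_4 = 47·4588 + 183 = 215819 → 1743063/215819
APPEND 33: p_5 = 33·1743063 + 37055 = 57558134, q_5 = 33·215819 + 4588 = 7126615 → 57558134/7126615
APPEND 18: p_6 = 18·57558134 + 1743063 = 1037789475, q_6 = 18·7126615 + 215819 = 128494889 → 1037789475/128494889
APPEND 31: p_7 = 31·1037789475 + 57558134 = 32229031859, q_7 = 31·128494889 + 7126615 = 3990468174 → 32229031859/3990468174
APPEND 11: p_8 = 11·32229031859 + 1037789475 = 355557139924, q_8 = 11·3990468174 + 128494889 = 44023644803 → 355557139924/44023644803
APPEND 2: p_9 = 2·355557139924 + 32229031859 = 743343311707, q_9 = 2·44023644803 + 3990468174 = 92037757780 → 743343311707/92037757780
APPEND 15: p_10 = 15·743343311707 + 355557139924 = 11505706815529, q_10 = 15·92037757780 + 44023644803 = 1424590011503 → 11505706815529/1424590011503
APPEND 16: p_11 = 16·11505706815529 + 743343311707 = 184834652360171, q_11 = 16·1424590011503 + 92037757780 = 22885477941828 → 184834652360171/22885477941828
APPEND 14: p_12 = 14·184834652360171 + 11505706815529 = 2599190839857923, q_12 = 14·22885477941828 + 1424590011503 = 321821281197095 → 2599190839857923/321821281197095
APPEND 40: p_13 = 40·2599190839857923 + 184834652360171 = 104152468246677091, q_13 = 40·321821281197095 + 22885477941828 = 12895736725825628 → 104152468246677091/12895736725825628
APPEND 38: p_14 = 38·104152468246677091 + 2599190839857923 = 3960392984213587381, q_14 = 38·12895736725825628 + 321821281197095 = 490359816862570959 → 3960392984213587381/490359816862570959
APPEND 49: p_15 = 49·3960392984213587381 + 104152468246677091 = 194163408694712458760, q_15 = 49·490359816862570959 + 12895736725825628 = 24040526762991802619 → 194163408694712458760/24040526762991802619
APPEND 13: p_16 = 13·194163408694712458760 + 3960392984213587381 = 2528084706015475551261, q_16 = 13·24040526762991802619 + 490359816862570959 = 313017207735756005006 → 2528084706015475551261/313017207735756005006
APPEND 14: p_17 = 14·2528084706015475551261 + 194163408694712458760 = 35587349292911370176414, q_17 = 14·313017207735756005006 + 24040526762991802619 = 4406281435063575872703 → 35587349292911370176414/4406281435063575872703
APPEND 42: p_18 = 42·35587349292911370176414 + 2528084706015475551261 = 1497196755008293022960649, q_18 = 42·4406281435063575872703 + 313017207735756005006 = 185376837480405942658532 → 1497196755008293022960649/185376837480405942658532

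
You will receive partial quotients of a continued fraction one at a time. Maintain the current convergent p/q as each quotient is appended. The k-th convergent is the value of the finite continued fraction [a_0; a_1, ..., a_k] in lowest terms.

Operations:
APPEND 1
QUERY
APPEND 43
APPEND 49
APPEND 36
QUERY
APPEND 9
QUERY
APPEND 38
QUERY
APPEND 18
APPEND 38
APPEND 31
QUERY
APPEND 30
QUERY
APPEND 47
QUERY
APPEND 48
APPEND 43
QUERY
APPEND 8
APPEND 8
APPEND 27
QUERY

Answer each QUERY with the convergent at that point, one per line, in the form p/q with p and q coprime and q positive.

APPEND 1: p_0 = 1·1 + 0 = 1, q_0 = 1·0 + 1 = 1 → 1/1
APPEND 43: p_1 = 43·1 + 1 = 44, q_1 = 43·1 + 0 = 43 → 44/43
APPEND 49: p_2 = 49·44 + 1 = 2157, q_2 = 49·43 + 1 = 2108 → 2157/2108
APPEND 36: p_3 = 36·2157 + 44 = 77696, q_3 = 36·2108 + 43 = 75931 → 77696/75931
APPEND 9: p_4 = 9·77696 + 2157 = 701421, q_4 = 9·75931 + 2108 = 685487 → 701421/685487
APPEND 38: p_5 = 38·701421 + 77696 = 26731694, q_5 = 38·685487 + 75931 = 26124437 → 26731694/26124437
APPEND 18: p_6 = 18·26731694 + 701421 = 481871913, q_6 = 18·26124437 + 685487 = 470925353 → 481871913/470925353
APPEND 38: p_7 = 38·481871913 + 26731694 = 18337864388, q_7 = 38·470925353 + 26124437 = 17921287851 → 18337864388/17921287851
APPEND 31: p_8 = 31·18337864388 + 481871913 = 568955667941, q_8 = 31·17921287851 + 470925353 = 556030848734 → 568955667941/556030848734
APPEND 30: p_9 = 30·568955667941 + 18337864388 = 17087007902618, q_9 = 30·556030848734 + 17921287851 = 16698846749871 → 17087007902618/16698846749871
APPEND 47: p_10 = 47·17087007902618 + 568955667941 = 803658327090987, q_10 = 47·16698846749871 + 556030848734 = 785401828092671 → 803658327090987/785401828092671
APPEND 48: p_11 = 48·803658327090987 + 17087007902618 = 38592686708269994, q_11 = 48·785401828092671 + 16698846749871 = 37715986595198079 → 38592686708269994/37715986595198079
APPEND 43: p_12 = 43·38592686708269994 + 803658327090987 = 1660289186782700729, q_12 = 43·37715986595198079 + 785401828092671 = 1622572825421610068 → 1660289186782700729/1622572825421610068
APPEND 8: p_13 = 8·1660289186782700729 + 38592686708269994 = 13320906180969875826, q_13 = 8·1622572825421610068 + 37715986595198079 = 13018298589968078623 → 13320906180969875826/13018298589968078623
APPEND 8: p_14 = 8·13320906180969875826 + 1660289186782700729 = 108227538634541707337, q_14 = 8·13018298589968078623 + 1622572825421610068 = 105768961545166239052 → 108227538634541707337/105768961545166239052
APPEND 27: p_15 = 27·108227538634541707337 + 13320906180969875826 = 2935464449313595973925, q_15 = 27·105768961545166239052 + 13018298589968078623 = 2868780260309456533027 → 2935464449313595973925/2868780260309456533027

1/1
77696/75931
701421/685487
26731694/26124437
568955667941/556030848734
17087007902618/16698846749871
803658327090987/785401828092671
1660289186782700729/1622572825421610068
2935464449313595973925/2868780260309456533027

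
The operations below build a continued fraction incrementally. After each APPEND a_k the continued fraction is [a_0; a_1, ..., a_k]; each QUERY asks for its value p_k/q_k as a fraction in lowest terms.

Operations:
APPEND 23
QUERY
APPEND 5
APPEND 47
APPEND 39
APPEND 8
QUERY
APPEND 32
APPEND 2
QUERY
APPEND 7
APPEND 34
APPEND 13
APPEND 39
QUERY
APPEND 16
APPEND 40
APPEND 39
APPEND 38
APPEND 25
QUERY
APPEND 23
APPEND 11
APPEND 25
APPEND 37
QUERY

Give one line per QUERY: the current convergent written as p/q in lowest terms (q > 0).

APPEND 23: p_0 = 23·1 + 0 = 23, q_0 = 23·0 + 1 = 1 → 23/1
APPEND 5: p_1 = 5·23 + 1 = 116, q_1 = 5·1 + 0 = 5 → 116/5
APPEND 47: p_2 = 47·116 + 23 = 5475, q_2 = 47·5 + 1 = 236 → 5475/236
APPEND 39: p_3 = 39·5475 + 116 = 213641, q_3 = 39·236 + 5 = 9209 → 213641/9209
APPEND 8: p_4 = 8·213641 + 5475 = 1714603, q_4 = 8·9209 + 236 = 73908 → 1714603/73908
APPEND 32: p_5 = 32·1714603 + 213641 = 55080937, q_5 = 32·73908 + 9209 = 2374265 → 55080937/2374265
APPEND 2: p_6 = 2·55080937 + 1714603 = 111876477, q_6 = 2·2374265 + 73908 = 4822438 → 111876477/4822438
APPEND 7: p_7 = 7·111876477 + 55080937 = 838216276, q_7 = 7·4822438 + 2374265 = 36131331 → 838216276/36131331
APPEND 34: p_8 = 34·838216276 + 111876477 = 28611229861, q_8 = 34·36131331 + 4822438 = 1233287692 → 28611229861/1233287692
APPEND 13: p_9 = 13·28611229861 + 838216276 = 372784204469, q_9 = 13·1233287692 + 36131331 = 16068871327 → 372784204469/16068871327
APPEND 39: p_10 = 39·372784204469 + 28611229861 = 14567195204152, q_10 = 39·16068871327 + 1233287692 = 627919269445 → 14567195204152/627919269445
APPEND 16: p_11 = 16·14567195204152 + 372784204469 = 233447907470901, q_11 = 16·627919269445 + 16068871327 = 10062777182447 → 233447907470901/10062777182447
APPEND 40: p_12 = 40·233447907470901 + 14567195204152 = 9352483494040192, q_12 = 40·10062777182447 + 627919269445 = 403139006567325 → 9352483494040192/403139006567325
APPEND 39: p_13 = 39·9352483494040192 + 233447907470901 = 364980304175038389, q_13 = 39·403139006567325 + 10062777182447 = 15732484033308122 → 364980304175038389/15732484033308122
APPEND 38: p_14 = 38·364980304175038389 + 9352483494040192 = 13878604042145498974, q_14 = 38·15732484033308122 + 403139006567325 = 598237532272275961 → 13878604042145498974/598237532272275961
APPEND 25: p_15 = 25·13878604042145498974 + 364980304175038389 = 347330081357812512739, q_15 = 25·598237532272275961 + 15732484033308122 = 14971670790840207147 → 347330081357812512739/14971670790840207147
APPEND 23: p_16 = 23·347330081357812512739 + 13878604042145498974 = 8002470475271833291971, q_16 = 23·14971670790840207147 + 598237532272275961 = 344946665721597040342 → 8002470475271833291971/344946665721597040342
APPEND 11: p_17 = 11·8002470475271833291971 + 347330081357812512739 = 88374505309347978724420, q_17 = 11·344946665721597040342 + 14971670790840207147 = 3809384993728407650909 → 88374505309347978724420/3809384993728407650909
APPEND 25: p_18 = 25·88374505309347978724420 + 8002470475271833291971 = 2217365103208971301402471, q_18 = 25·3809384993728407650909 + 344946665721597040342 = 95579571508931788313067 → 2217365103208971301402471/95579571508931788313067
APPEND 37: p_19 = 37·2217365103208971301402471 + 88374505309347978724420 = 82130883324041286130615847, q_19 = 37·95579571508931788313067 + 3809384993728407650909 = 3540253530824204575234388 → 82130883324041286130615847/3540253530824204575234388

23/1
1714603/73908
111876477/4822438
14567195204152/627919269445
347330081357812512739/14971670790840207147
82130883324041286130615847/3540253530824204575234388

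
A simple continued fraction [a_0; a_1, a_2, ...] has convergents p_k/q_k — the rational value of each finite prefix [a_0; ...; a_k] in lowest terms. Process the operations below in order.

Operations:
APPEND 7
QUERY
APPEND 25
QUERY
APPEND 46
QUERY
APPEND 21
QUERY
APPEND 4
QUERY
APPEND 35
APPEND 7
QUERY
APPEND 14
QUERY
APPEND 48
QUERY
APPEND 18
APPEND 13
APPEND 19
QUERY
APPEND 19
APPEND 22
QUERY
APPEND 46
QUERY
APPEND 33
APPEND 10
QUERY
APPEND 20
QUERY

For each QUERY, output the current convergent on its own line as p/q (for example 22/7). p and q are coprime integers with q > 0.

7/1
176/25
8103/1151
170339/24196
689459/97935
170799287/24261382
2415491422/343111269
116114387543/16493602294
521139841227925/74025910678714
218958595688644577/31102226628064080
10082024376943442208/1432112797650828833
3339339654725165816618/474340358288704984523
67119718857538138569801/9534097990323205106029

APPEND 7: p_0 = 7·1 + 0 = 7, q_0 = 7·0 + 1 = 1 → 7/1
APPEND 25: p_1 = 25·7 + 1 = 176, q_1 = 25·1 + 0 = 25 → 176/25
APPEND 46: p_2 = 46·176 + 7 = 8103, q_2 = 46·25 + 1 = 1151 → 8103/1151
APPEND 21: p_3 = 21·8103 + 176 = 170339, q_3 = 21·1151 + 25 = 24196 → 170339/24196
APPEND 4: p_4 = 4·170339 + 8103 = 689459, q_4 = 4·24196 + 1151 = 97935 → 689459/97935
APPEND 35: p_5 = 35·689459 + 170339 = 24301404, q_5 = 35·97935 + 24196 = 3451921 → 24301404/3451921
APPEND 7: p_6 = 7·24301404 + 689459 = 170799287, q_6 = 7·3451921 + 97935 = 24261382 → 170799287/24261382
APPEND 14: p_7 = 14·170799287 + 24301404 = 2415491422, q_7 = 14·24261382 + 3451921 = 343111269 → 2415491422/343111269
APPEND 48: p_8 = 48·2415491422 + 170799287 = 116114387543, q_8 = 48·343111269 + 24261382 = 16493602294 → 116114387543/16493602294
APPEND 18: p_9 = 18·116114387543 + 2415491422 = 2092474467196, q_9 = 18·16493602294 + 343111269 = 297227952561 → 2092474467196/297227952561
APPEND 13: p_10 = 13·2092474467196 + 116114387543 = 27318282461091, q_10 = 13·297227952561 + 16493602294 = 3880456985587 → 27318282461091/3880456985587
APPEND 19: p_11 = 19·27318282461091 + 2092474467196 = 521139841227925, q_11 = 19·3880456985587 + 297227952561 = 74025910678714 → 521139841227925/74025910678714
APPEND 19: p_12 = 19·521139841227925 + 27318282461091 = 9928975265791666, q_12 = 19·74025910678714 + 3880456985587 = 1410372759881153 → 9928975265791666/1410372759881153
APPEND 22: p_13 = 22·9928975265791666 + 521139841227925 = 218958595688644577, q_13 = 22·1410372759881153 + 74025910678714 = 31102226628064080 → 218958595688644577/31102226628064080
APPEND 46: p_14 = 46·218958595688644577 + 9928975265791666 = 10082024376943442208, q_14 = 46·31102226628064080 + 1410372759881153 = 1432112797650828833 → 10082024376943442208/1432112797650828833
APPEND 33: p_15 = 33·10082024376943442208 + 218958595688644577 = 332925763034822237441, q_15 = 33·1432112797650828833 + 31102226628064080 = 47290824549105415569 → 332925763034822237441/47290824549105415569
APPEND 10: p_16 = 10·332925763034822237441 + 10082024376943442208 = 3339339654725165816618, q_16 = 10·47290824549105415569 + 1432112797650828833 = 474340358288704984523 → 3339339654725165816618/474340358288704984523
APPEND 20: p_17 = 20·3339339654725165816618 + 332925763034822237441 = 67119718857538138569801, q_17 = 20·474340358288704984523 + 47290824549105415569 = 9534097990323205106029 → 67119718857538138569801/9534097990323205106029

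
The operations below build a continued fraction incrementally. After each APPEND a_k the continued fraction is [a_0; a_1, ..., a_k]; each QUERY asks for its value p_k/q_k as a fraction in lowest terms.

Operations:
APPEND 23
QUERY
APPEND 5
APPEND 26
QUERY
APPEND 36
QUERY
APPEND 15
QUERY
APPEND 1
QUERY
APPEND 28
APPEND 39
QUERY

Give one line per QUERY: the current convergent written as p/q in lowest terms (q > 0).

APPEND 23: p_0 = 23·1 + 0 = 23, q_0 = 23·0 + 1 = 1 → 23/1
APPEND 5: p_1 = 5·23 + 1 = 116, q_1 = 5·1 + 0 = 5 → 116/5
APPEND 26: p_2 = 26·116 + 23 = 3039, q_2 = 26·5 + 1 = 131 → 3039/131
APPEND 36: p_3 = 36·3039 + 116 = 109520, q_3 = 36·131 + 5 = 4721 → 109520/4721
APPEND 15: p_4 = 15·109520 + 3039 = 1645839, q_4 = 15·4721 + 131 = 70946 → 1645839/70946
APPEND 1: p_5 = 1·1645839 + 109520 = 1755359, q_5 = 1·70946 + 4721 = 75667 → 1755359/75667
APPEND 28: p_6 = 28·1755359 + 1645839 = 50795891, q_6 = 28·75667 + 70946 = 2189622 → 50795891/2189622
APPEND 39: p_7 = 39·50795891 + 1755359 = 1982795108, q_7 = 39·2189622 + 75667 = 85470925 → 1982795108/85470925

23/1
3039/131
109520/4721
1645839/70946
1755359/75667
1982795108/85470925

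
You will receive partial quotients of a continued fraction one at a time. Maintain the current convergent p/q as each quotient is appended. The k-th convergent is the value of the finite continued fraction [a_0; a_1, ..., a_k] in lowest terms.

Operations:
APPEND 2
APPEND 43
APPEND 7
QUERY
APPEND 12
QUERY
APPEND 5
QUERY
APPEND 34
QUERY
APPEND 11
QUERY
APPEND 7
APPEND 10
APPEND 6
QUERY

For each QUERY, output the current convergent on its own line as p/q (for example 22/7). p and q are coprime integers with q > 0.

611/302
7419/3667
37706/18637
1289423/637325
14221359/7029212
6236503250/3082525621

APPEND 2: p_0 = 2·1 + 0 = 2, q_0 = 2·0 + 1 = 1 → 2/1
APPEND 43: p_1 = 43·2 + 1 = 87, q_1 = 43·1 + 0 = 43 → 87/43
APPEND 7: p_2 = 7·87 + 2 = 611, q_2 = 7·43 + 1 = 302 → 611/302
APPEND 12: p_3 = 12·611 + 87 = 7419, q_3 = 12·302 + 43 = 3667 → 7419/3667
APPEND 5: p_4 = 5·7419 + 611 = 37706, q_4 = 5·3667 + 302 = 18637 → 37706/18637
APPEND 34: p_5 = 34·37706 + 7419 = 1289423, q_5 = 34·18637 + 3667 = 637325 → 1289423/637325
APPEND 11: p_6 = 11·1289423 + 37706 = 14221359, q_6 = 11·637325 + 18637 = 7029212 → 14221359/7029212
APPEND 7: p_7 = 7·14221359 + 1289423 = 100838936, q_7 = 7·7029212 + 637325 = 49841809 → 100838936/49841809
APPEND 10: p_8 = 10·100838936 + 14221359 = 1022610719, q_8 = 10·49841809 + 7029212 = 505447302 → 1022610719/505447302
APPEND 6: p_9 = 6·1022610719 + 100838936 = 6236503250, q_9 = 6·505447302 + 49841809 = 3082525621 → 6236503250/3082525621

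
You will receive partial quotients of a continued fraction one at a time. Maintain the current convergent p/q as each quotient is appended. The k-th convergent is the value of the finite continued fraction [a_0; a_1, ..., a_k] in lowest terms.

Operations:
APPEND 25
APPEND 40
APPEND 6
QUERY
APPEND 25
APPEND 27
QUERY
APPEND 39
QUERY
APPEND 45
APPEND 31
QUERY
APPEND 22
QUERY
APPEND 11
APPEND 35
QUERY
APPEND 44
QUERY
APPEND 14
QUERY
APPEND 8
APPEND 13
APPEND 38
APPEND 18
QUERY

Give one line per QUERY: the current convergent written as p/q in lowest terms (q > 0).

6031/241
4103983/163996
160207113/6401909
223776353221/8942148840
4930293194930/197015524381
1910925345605715/76360967620466
84135172208148911/3362058688217535
1179803336259690469/47145182602665956
85777984782512945143214/3427705814666497847769

APPEND 25: p_0 = 25·1 + 0 = 25, q_0 = 25·0 + 1 = 1 → 25/1
APPEND 40: p_1 = 40·25 + 1 = 1001, q_1 = 40·1 + 0 = 40 → 1001/40
APPEND 6: p_2 = 6·1001 + 25 = 6031, q_2 = 6·40 + 1 = 241 → 6031/241
APPEND 25: p_3 = 25·6031 + 1001 = 151776, q_3 = 25·241 + 40 = 6065 → 151776/6065
APPEND 27: p_4 = 27·151776 + 6031 = 4103983, q_4 = 27·6065 + 241 = 163996 → 4103983/163996
APPEND 39: p_5 = 39·4103983 + 151776 = 160207113, q_5 = 39·163996 + 6065 = 6401909 → 160207113/6401909
APPEND 45: p_6 = 45·160207113 + 4103983 = 7213424068, q_6 = 45·6401909 + 163996 = 288249901 → 7213424068/288249901
APPEND 31: p_7 = 31·7213424068 + 160207113 = 223776353221, q_7 = 31·288249901 + 6401909 = 8942148840 → 223776353221/8942148840
APPEND 22: p_8 = 22·223776353221 + 7213424068 = 4930293194930, q_8 = 22·8942148840 + 288249901 = 197015524381 → 4930293194930/197015524381
APPEND 11: p_9 = 11·4930293194930 + 223776353221 = 54457001497451, q_9 = 11·197015524381 + 8942148840 = 2176112917031 → 54457001497451/2176112917031
APPEND 35: p_10 = 35·54457001497451 + 4930293194930 = 1910925345605715, q_10 = 35·2176112917031 + 197015524381 = 76360967620466 → 1910925345605715/76360967620466
APPEND 44: p_11 = 44·1910925345605715 + 54457001497451 = 84135172208148911, q_11 = 44·76360967620466 + 2176112917031 = 3362058688217535 → 84135172208148911/3362058688217535
APPEND 14: p_12 = 14·84135172208148911 + 1910925345605715 = 1179803336259690469, q_12 = 14·3362058688217535 + 76360967620466 = 47145182602665956 → 1179803336259690469/47145182602665956
APPEND 8: p_13 = 8·1179803336259690469 + 84135172208148911 = 9522561862285672663, q_13 = 8·47145182602665956 + 3362058688217535 = 380523519509545183 → 9522561862285672663/380523519509545183
APPEND 13: p_14 = 13·9522561862285672663 + 1179803336259690469 = 124973107545973435088, q_14 = 13·380523519509545183 + 47145182602665956 = 4993950936226753335 → 124973107545973435088/4993950936226753335
APPEND 38: p_15 = 38·124973107545973435088 + 9522561862285672663 = 4758500648609276206007, q_15 = 38·4993950936226753335 + 380523519509545183 = 190150659096126171913 → 4758500648609276206007/190150659096126171913
APPEND 18: p_16 = 18·4758500648609276206007 + 124973107545973435088 = 85777984782512945143214, q_16 = 18·190150659096126171913 + 4993950936226753335 = 3427705814666497847769 → 85777984782512945143214/3427705814666497847769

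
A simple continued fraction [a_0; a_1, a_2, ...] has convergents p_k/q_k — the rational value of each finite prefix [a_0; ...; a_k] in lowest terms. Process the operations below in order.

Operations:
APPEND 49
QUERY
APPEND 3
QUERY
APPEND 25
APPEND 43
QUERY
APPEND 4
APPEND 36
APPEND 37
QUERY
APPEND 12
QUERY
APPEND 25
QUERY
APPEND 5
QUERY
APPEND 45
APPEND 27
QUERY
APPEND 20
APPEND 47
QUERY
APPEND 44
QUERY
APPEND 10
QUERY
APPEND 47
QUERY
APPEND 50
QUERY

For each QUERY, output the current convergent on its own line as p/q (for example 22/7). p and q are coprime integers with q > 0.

APPEND 49: p_0 = 49·1 + 0 = 49, q_0 = 49·0 + 1 = 1 → 49/1
APPEND 3: p_1 = 3·49 + 1 = 148, q_1 = 3·1 + 0 = 3 → 148/3
APPEND 25: p_2 = 25·148 + 49 = 3749, q_2 = 25·3 + 1 = 76 → 3749/76
APPEND 43: p_3 = 43·3749 + 148 = 161355, q_3 = 43·76 + 3 = 3271 → 161355/3271
APPEND 4: p_4 = 4·161355 + 3749 = 649169, q_4 = 4·3271 + 76 = 13160 → 649169/13160
APPEND 36: p_5 = 36·649169 + 161355 = 23531439, q_5 = 36·13160 + 3271 = 477031 → 23531439/477031
APPEND 37: p_6 = 37·23531439 + 649169 = 871312412, q_6 = 37·477031 + 13160 = 17663307 → 871312412/17663307
APPEND 12: p_7 = 12·871312412 + 23531439 = 10479280383, q_7 = 12·17663307 + 477031 = 212436715 → 10479280383/212436715
APPEND 25: p_8 = 25·10479280383 + 871312412 = 262853321987, q_8 = 25·212436715 + 17663307 = 5328581182 → 262853321987/5328581182
APPEND 5: p_9 = 5·262853321987 + 10479280383 = 1324745890318, q_9 = 5·5328581182 + 212436715 = 26855342625 → 1324745890318/26855342625
APPEND 45: p_10 = 45·1324745890318 + 262853321987 = 59876418386297, q_10 = 45·26855342625 + 5328581182 = 1213818999307 → 59876418386297/1213818999307
APPEND 27: p_11 = 27·59876418386297 + 1324745890318 = 1617988042320337, q_11 = 27·1213818999307 + 26855342625 = 32799968323914 → 1617988042320337/32799968323914
APPEND 20: p_12 = 20·1617988042320337 + 59876418386297 = 32419637264793037, q_12 = 20·32799968323914 + 1213818999307 = 657213185477587 → 32419637264793037/657213185477587
APPEND 47: p_13 = 47·32419637264793037 + 1617988042320337 = 1525340939487593076, q_13 = 47·657213185477587 + 32799968323914 = 30921819685770503 → 1525340939487593076/30921819685770503
APPEND 44: p_14 = 44·1525340939487593076 + 32419637264793037 = 67147420974718888381, q_14 = 44·30921819685770503 + 657213185477587 = 1361217279359379719 → 67147420974718888381/1361217279359379719
APPEND 10: p_15 = 10·67147420974718888381 + 1525340939487593076 = 672999550686676476886, q_15 = 10·1361217279359379719 + 30921819685770503 = 13643094613279567693 → 672999550686676476886/13643094613279567693
APPEND 47: p_16 = 47·672999550686676476886 + 67147420974718888381 = 31698126303248513302023, q_16 = 47·13643094613279567693 + 1361217279359379719 = 642586664103499061290 → 31698126303248513302023/642586664103499061290
APPEND 50: p_17 = 50·31698126303248513302023 + 672999550686676476886 = 1585579314713112341578036, q_17 = 50·642586664103499061290 + 13643094613279567693 = 32142976299788232632193 → 1585579314713112341578036/32142976299788232632193

49/1
148/3
161355/3271
871312412/17663307
10479280383/212436715
262853321987/5328581182
1324745890318/26855342625
1617988042320337/32799968323914
1525340939487593076/30921819685770503
67147420974718888381/1361217279359379719
672999550686676476886/13643094613279567693
31698126303248513302023/642586664103499061290
1585579314713112341578036/32142976299788232632193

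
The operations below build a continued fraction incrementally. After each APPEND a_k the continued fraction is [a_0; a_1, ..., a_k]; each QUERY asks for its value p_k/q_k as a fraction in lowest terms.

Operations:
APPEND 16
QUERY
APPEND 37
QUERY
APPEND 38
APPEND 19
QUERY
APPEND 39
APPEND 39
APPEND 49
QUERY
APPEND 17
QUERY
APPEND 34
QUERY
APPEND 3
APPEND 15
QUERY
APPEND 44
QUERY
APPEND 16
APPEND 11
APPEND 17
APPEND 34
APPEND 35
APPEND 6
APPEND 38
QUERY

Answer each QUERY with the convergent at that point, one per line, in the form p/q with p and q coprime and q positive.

APPEND 16: p_0 = 16·1 + 0 = 16, q_0 = 16·0 + 1 = 1 → 16/1
APPEND 37: p_1 = 37·16 + 1 = 593, q_1 = 37·1 + 0 = 37 → 593/37
APPEND 38: p_2 = 38·593 + 16 = 22550, q_2 = 38·37 + 1 = 1407 → 22550/1407
APPEND 19: p_3 = 19·22550 + 593 = 429043, q_3 = 19·1407 + 37 = 26770 → 429043/26770
APPEND 39: p_4 = 39·429043 + 22550 = 16755227, q_4 = 39·26770 + 1407 = 1045437 → 16755227/1045437
APPEND 39: p_5 = 39·16755227 + 429043 = 653882896, q_5 = 39·1045437 + 26770 = 40798813 → 653882896/40798813
APPEND 49: p_6 = 49·653882896 + 16755227 = 32057017131, q_6 = 49·40798813 + 1045437 = 2000187274 → 32057017131/2000187274
APPEND 17: p_7 = 17·32057017131 + 653882896 = 545623174123, q_7 = 17·2000187274 + 40798813 = 34043982471 → 545623174123/34043982471
APPEND 34: p_8 = 34·545623174123 + 32057017131 = 18583244937313, q_8 = 34·34043982471 + 2000187274 = 1159495591288 → 18583244937313/1159495591288
APPEND 3: p_9 = 3·18583244937313 + 545623174123 = 56295357986062, q_9 = 3·1159495591288 + 34043982471 = 3512530756335 → 56295357986062/3512530756335
APPEND 15: p_10 = 15·56295357986062 + 18583244937313 = 863013614728243, q_10 = 15·3512530756335 + 1159495591288 = 53847456936313 → 863013614728243/53847456936313
APPEND 44: p_11 = 44·863013614728243 + 56295357986062 = 38028894406028754, q_11 = 44·53847456936313 + 3512530756335 = 2372800635954107 → 38028894406028754/2372800635954107
APPEND 16: p_12 = 16·38028894406028754 + 863013614728243 = 609325324111188307, q_12 = 16·2372800635954107 + 53847456936313 = 38018657632202025 → 609325324111188307/38018657632202025
APPEND 11: p_13 = 11·609325324111188307 + 38028894406028754 = 6740607459629100131, q_13 = 11·38018657632202025 + 2372800635954107 = 420578034590176382 → 6740607459629100131/420578034590176382
APPEND 17: p_14 = 17·6740607459629100131 + 609325324111188307 = 115199652137805890534, q_14 = 17·420578034590176382 + 38018657632202025 = 7187845245665200519 → 115199652137805890534/7187845245665200519
APPEND 34: p_15 = 34·115199652137805890534 + 6740607459629100131 = 3923528780145029378287, q_15 = 34·7187845245665200519 + 420578034590176382 = 244807316387206994028 → 3923528780145029378287/244807316387206994028
APPEND 35: p_16 = 35·3923528780145029378287 + 115199652137805890534 = 137438706957213834130579, q_16 = 35·244807316387206994028 + 7187845245665200519 = 8575443918797909991499 → 137438706957213834130579/8575443918797909991499
APPEND 6: p_17 = 6·137438706957213834130579 + 3923528780145029378287 = 828555770523428034161761, q_17 = 6·8575443918797909991499 + 244807316387206994028 = 51697470829174666943022 → 828555770523428034161761/51697470829174666943022
APPEND 38: p_18 = 38·828555770523428034161761 + 137438706957213834130579 = 31622557986847479132277497, q_18 = 38·51697470829174666943022 + 8575443918797909991499 = 1973079335427435253826335 → 31622557986847479132277497/1973079335427435253826335

16/1
593/37
429043/26770
32057017131/2000187274
545623174123/34043982471
18583244937313/1159495591288
863013614728243/53847456936313
38028894406028754/2372800635954107
31622557986847479132277497/1973079335427435253826335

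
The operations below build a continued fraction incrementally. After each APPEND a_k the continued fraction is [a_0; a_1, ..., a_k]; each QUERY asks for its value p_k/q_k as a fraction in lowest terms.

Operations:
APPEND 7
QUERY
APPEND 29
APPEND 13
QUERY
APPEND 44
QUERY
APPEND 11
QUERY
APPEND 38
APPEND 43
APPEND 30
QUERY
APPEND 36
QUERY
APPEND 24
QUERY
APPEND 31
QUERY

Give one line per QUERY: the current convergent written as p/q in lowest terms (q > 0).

APPEND 7: p_0 = 7·1 + 0 = 7, q_0 = 7·0 + 1 = 1 → 7/1
APPEND 29: p_1 = 29·7 + 1 = 204, q_1 = 29·1 + 0 = 29 → 204/29
APPEND 13: p_2 = 13·204 + 7 = 2659, q_2 = 13·29 + 1 = 378 → 2659/378
APPEND 44: p_3 = 44·2659 + 204 = 117200, q_3 = 44·378 + 29 = 16661 → 117200/16661
APPEND 11: p_4 = 11·117200 + 2659 = 1291859, q_4 = 11·16661 + 378 = 183649 → 1291859/183649
APPEND 38: p_5 = 38·1291859 + 117200 = 49207842, q_5 = 38·183649 + 16661 = 6995323 → 49207842/6995323
APPEND 43: p_6 = 43·49207842 + 1291859 = 2117229065, q_6 = 43·6995323 + 183649 = 300982538 → 2117229065/300982538
APPEND 30: p_7 = 30·2117229065 + 49207842 = 63566079792, q_7 = 30·300982538 + 6995323 = 9036471463 → 63566079792/9036471463
APPEND 36: p_8 = 36·63566079792 + 2117229065 = 2290496101577, q_8 = 36·9036471463 + 300982538 = 325613955206 → 2290496101577/325613955206
APPEND 24: p_9 = 24·2290496101577 + 63566079792 = 55035472517640, q_9 = 24·325613955206 + 9036471463 = 7823771396407 → 55035472517640/7823771396407
APPEND 31: p_10 = 31·55035472517640 + 2290496101577 = 1708390144148417, q_10 = 31·7823771396407 + 325613955206 = 242862527243823 → 1708390144148417/242862527243823

7/1
2659/378
117200/16661
1291859/183649
63566079792/9036471463
2290496101577/325613955206
55035472517640/7823771396407
1708390144148417/242862527243823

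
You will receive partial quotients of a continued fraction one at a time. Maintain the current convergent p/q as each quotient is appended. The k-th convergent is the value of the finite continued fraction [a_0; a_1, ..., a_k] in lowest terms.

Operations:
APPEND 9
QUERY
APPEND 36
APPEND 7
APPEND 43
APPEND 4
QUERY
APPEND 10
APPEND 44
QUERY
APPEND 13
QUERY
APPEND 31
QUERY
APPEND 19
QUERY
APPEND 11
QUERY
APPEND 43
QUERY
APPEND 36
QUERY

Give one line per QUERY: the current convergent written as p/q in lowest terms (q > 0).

APPEND 9: p_0 = 9·1 + 0 = 9, q_0 = 9·0 + 1 = 1 → 9/1
APPEND 36: p_1 = 36·9 + 1 = 325, q_1 = 36·1 + 0 = 36 → 325/36
APPEND 7: p_2 = 7·325 + 9 = 2284, q_2 = 7·36 + 1 = 253 → 2284/253
APPEND 43: p_3 = 43·2284 + 325 = 98537, q_3 = 43·253 + 36 = 10915 → 98537/10915
APPEND 4: p_4 = 4·98537 + 2284 = 396432, q_4 = 4·10915 + 253 = 43913 → 396432/43913
APPEND 10: p_5 = 10·396432 + 98537 = 4062857, q_5 = 10·43913 + 10915 = 450045 → 4062857/450045
APPEND 44: p_6 = 44·4062857 + 396432 = 179162140, q_6 = 44·450045 + 43913 = 19845893 → 179162140/19845893
APPEND 13: p_7 = 13·179162140 + 4062857 = 2333170677, q_7 = 13·19845893 + 450045 = 258446654 → 2333170677/258446654
APPEND 31: p_8 = 31·2333170677 + 179162140 = 72507453127, q_8 = 31·258446654 + 19845893 = 8031692167 → 72507453127/8031692167
APPEND 19: p_9 = 19·72507453127 + 2333170677 = 1379974780090, q_9 = 19·8031692167 + 258446654 = 152860597827 → 1379974780090/152860597827
APPEND 11: p_10 = 11·1379974780090 + 72507453127 = 15252230034117, q_10 = 11·152860597827 + 8031692167 = 1689498268264 → 15252230034117/1689498268264
APPEND 43: p_11 = 43·15252230034117 + 1379974780090 = 657225866247121, q_11 = 43·1689498268264 + 152860597827 = 72801286133179 → 657225866247121/72801286133179
APPEND 36: p_12 = 36·657225866247121 + 15252230034117 = 23675383414930473, q_12 = 36·72801286133179 + 1689498268264 = 2622535799062708 → 23675383414930473/2622535799062708

9/1
396432/43913
179162140/19845893
2333170677/258446654
72507453127/8031692167
1379974780090/152860597827
15252230034117/1689498268264
657225866247121/72801286133179
23675383414930473/2622535799062708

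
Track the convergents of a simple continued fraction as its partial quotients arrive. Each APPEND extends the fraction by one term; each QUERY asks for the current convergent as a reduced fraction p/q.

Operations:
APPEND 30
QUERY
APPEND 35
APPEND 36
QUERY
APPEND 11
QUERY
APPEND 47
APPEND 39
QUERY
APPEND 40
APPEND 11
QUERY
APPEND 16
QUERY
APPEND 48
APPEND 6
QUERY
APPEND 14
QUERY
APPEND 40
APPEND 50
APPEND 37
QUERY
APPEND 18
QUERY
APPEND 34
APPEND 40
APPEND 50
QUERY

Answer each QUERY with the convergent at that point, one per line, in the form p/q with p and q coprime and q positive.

APPEND 30: p_0 = 30·1 + 0 = 30, q_0 = 30·0 + 1 = 1 → 30/1
APPEND 35: p_1 = 35·30 + 1 = 1051, q_1 = 35·1 + 0 = 35 → 1051/35
APPEND 36: p_2 = 36·1051 + 30 = 37866, q_2 = 36·35 + 1 = 1261 → 37866/1261
APPEND 11: p_3 = 11·37866 + 1051 = 417577, q_3 = 11·1261 + 35 = 13906 → 417577/13906
APPEND 47: p_4 = 47·417577 + 37866 = 19663985, q_4 = 47·13906 + 1261 = 654843 → 19663985/654843
APPEND 39: p_5 = 39·19663985 + 417577 = 767312992, q_5 = 39·654843 + 13906 = 25552783 → 767312992/25552783
APPEND 40: p_6 = 40·767312992 + 19663985 = 30712183665, q_6 = 40·25552783 + 654843 = 1022766163 → 30712183665/1022766163
APPEND 11: p_7 = 11·30712183665 + 767312992 = 338601333307, q_7 = 11·1022766163 + 25552783 = 11275980576 → 338601333307/11275980576
APPEND 16: p_8 = 16·338601333307 + 30712183665 = 5448333516577, q_8 = 16·11275980576 + 1022766163 = 181438455379 → 5448333516577/181438455379
APPEND 48: p_9 = 48·5448333516577 + 338601333307 = 261858610129003, q_9 = 48·181438455379 + 11275980576 = 8720321838768 → 261858610129003/8720321838768
APPEND 6: p_10 = 6·261858610129003 + 5448333516577 = 1576599994290595, q_10 = 6·8720321838768 + 181438455379 = 52503369487987 → 1576599994290595/52503369487987
APPEND 14: p_11 = 14·1576599994290595 + 261858610129003 = 22334258530197333, q_11 = 14·52503369487987 + 8720321838768 = 743767494670586 → 22334258530197333/743767494670586
APPEND 40: p_12 = 40·22334258530197333 + 1576599994290595 = 894946941202183915, q_12 = 40·743767494670586 + 52503369487987 = 29803203156311427 → 894946941202183915/29803203156311427
APPEND 50: p_13 = 50·894946941202183915 + 22334258530197333 = 44769681318639393083, q_13 = 50·29803203156311427 + 743767494670586 = 1490903925310241936 → 44769681318639393083/1490903925310241936
APPEND 37: p_14 = 37·44769681318639393083 + 894946941202183915 = 1657373155730859727986, q_14 = 37·1490903925310241936 + 29803203156311427 = 55193248439635263059 → 1657373155730859727986/55193248439635263059
APPEND 18: p_15 = 18·1657373155730859727986 + 44769681318639393083 = 29877486484474114496831, q_15 = 18·55193248439635263059 + 1490903925310241936 = 994969375838744976998 → 29877486484474114496831/994969375838744976998
APPEND 34: p_16 = 34·29877486484474114496831 + 1657373155730859727986 = 1017491913627850752620240, q_16 = 34·994969375838744976998 + 55193248439635263059 = 33884152026956964480991 → 1017491913627850752620240/33884152026956964480991
APPEND 40: p_17 = 40·1017491913627850752620240 + 29877486484474114496831 = 40729554031598504219306431, q_17 = 40·33884152026956964480991 + 994969375838744976998 = 1356361050454117324216638 → 40729554031598504219306431/1356361050454117324216638
APPEND 50: p_18 = 50·40729554031598504219306431 + 1017491913627850752620240 = 2037495193493553061717941790, q_18 = 50·1356361050454117324216638 + 33884152026956964480991 = 67851936674732823175312891 → 2037495193493553061717941790/67851936674732823175312891

30/1
37866/1261
417577/13906
767312992/25552783
338601333307/11275980576
5448333516577/181438455379
1576599994290595/52503369487987
22334258530197333/743767494670586
1657373155730859727986/55193248439635263059
29877486484474114496831/994969375838744976998
2037495193493553061717941790/67851936674732823175312891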